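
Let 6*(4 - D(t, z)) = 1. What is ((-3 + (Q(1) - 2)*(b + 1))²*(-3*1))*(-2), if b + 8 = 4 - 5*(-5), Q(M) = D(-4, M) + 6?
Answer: 516128/3 ≈ 1.7204e+5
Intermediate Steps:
D(t, z) = 23/6 (D(t, z) = 4 - ⅙*1 = 4 - ⅙ = 23/6)
Q(M) = 59/6 (Q(M) = 23/6 + 6 = 59/6)
b = 21 (b = -8 + (4 - 5*(-5)) = -8 + (4 + 25) = -8 + 29 = 21)
((-3 + (Q(1) - 2)*(b + 1))²*(-3*1))*(-2) = ((-3 + (59/6 - 2)*(21 + 1))²*(-3*1))*(-2) = ((-3 + (47/6)*22)²*(-3))*(-2) = ((-3 + 517/3)²*(-3))*(-2) = ((508/3)²*(-3))*(-2) = ((258064/9)*(-3))*(-2) = -258064/3*(-2) = 516128/3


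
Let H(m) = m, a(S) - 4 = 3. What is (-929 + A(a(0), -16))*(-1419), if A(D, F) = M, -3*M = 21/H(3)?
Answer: 1321562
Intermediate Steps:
a(S) = 7 (a(S) = 4 + 3 = 7)
M = -7/3 ≈ -2.3333
A(D, F) = -7/3
(-929 + A(a(0), -16))*(-1419) = (-929 - 7/3)*(-1419) = -2794/3*(-1419) = 1321562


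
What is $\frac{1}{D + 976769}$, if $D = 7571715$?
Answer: $\frac{1}{8548484} \approx 1.1698 \cdot 10^{-7}$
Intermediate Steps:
$\frac{1}{D + 976769} = \frac{1}{7571715 + 976769} = \frac{1}{8548484}$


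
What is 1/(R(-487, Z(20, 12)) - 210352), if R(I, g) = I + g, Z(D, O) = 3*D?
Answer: -1/210779 ≈ -4.7443e-6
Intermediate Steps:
1/(R(-487, Z(20, 12)) - 210352) = 1/((-487 + 3*20) - 210352) = 1/((-487 + 60) - 210352) = 1/(-427 - 210352) = 1/(-210779) = -1/210779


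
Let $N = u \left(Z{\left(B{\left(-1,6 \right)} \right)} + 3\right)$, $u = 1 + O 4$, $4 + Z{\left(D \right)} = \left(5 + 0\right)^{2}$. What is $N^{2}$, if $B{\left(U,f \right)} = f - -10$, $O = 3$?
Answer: $97344$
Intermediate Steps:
$B{\left(U,f \right)} = 10 + f$ ($B{\left(U,f \right)} = f + 10 = 10 + f$)
$Z{\left(D \right)} = 21$ ($Z{\left(D \right)} = -4 + \left(5 + 0\right)^{2} = -4 + 5^{2} = -4 + 25 = 21$)
$u = 13$ ($u = 1 + 3 \cdot 4 = 1 + 12 = 13$)
$N = 312$ ($N = 13 \left(21 + 3\right) = 13 \cdot 24 = 312$)
$N^{2} = 312^{2} = 97344$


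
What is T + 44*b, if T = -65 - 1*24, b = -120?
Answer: -5369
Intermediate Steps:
T = -89 (T = -65 - 24 = -89)
T + 44*b = -89 + 44*(-120) = -89 - 5280 = -5369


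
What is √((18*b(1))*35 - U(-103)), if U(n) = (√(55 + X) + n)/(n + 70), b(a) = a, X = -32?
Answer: √(682671 + 33*√23)/33 ≈ 25.040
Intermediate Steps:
U(n) = (n + √23)/(70 + n) (U(n) = (√(55 - 32) + n)/(n + 70) = (√23 + n)/(70 + n) = (n + √23)/(70 + n))
√((18*b(1))*35 - U(-103)) = √((18*1)*35 - (-103 + √23)/(70 - 103)) = √(18*35 - (-103 + √23)/(-33)) = √(630 - (-1)*(-103 + √23)/33) = √(630 - (103/33 - √23/33)) = √(630 + (-103/33 + √23/33)) = √(20687/33 + √23/33)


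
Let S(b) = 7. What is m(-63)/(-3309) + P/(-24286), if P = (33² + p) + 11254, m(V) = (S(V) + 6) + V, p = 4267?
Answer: -26874095/40181187 ≈ -0.66882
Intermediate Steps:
m(V) = 13 + V (m(V) = (7 + 6) + V = 13 + V)
P = 16610 (P = (33² + 4267) + 11254 = (1089 + 4267) + 11254 = 5356 + 11254 = 16610)
m(-63)/(-3309) + P/(-24286) = (13 - 63)/(-3309) + 16610/(-24286) = -50*(-1/3309) + 16610*(-1/24286) = 50/3309 - 8305/12143 = -26874095/40181187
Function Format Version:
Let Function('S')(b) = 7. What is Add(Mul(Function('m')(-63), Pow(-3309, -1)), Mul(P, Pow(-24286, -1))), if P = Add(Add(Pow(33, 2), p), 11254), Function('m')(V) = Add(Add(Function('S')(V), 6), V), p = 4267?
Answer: Rational(-26874095, 40181187) ≈ -0.66882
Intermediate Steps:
Function('m')(V) = Add(13, V) (Function('m')(V) = Add(Add(7, 6), V) = Add(13, V))
P = 16610 (P = Add(Add(Pow(33, 2), 4267), 11254) = Add(Add(1089, 4267), 11254) = Add(5356, 11254) = 16610)
Add(Mul(Function('m')(-63), Pow(-3309, -1)), Mul(P, Pow(-24286, -1))) = Add(Mul(Add(13, -63), Pow(-3309, -1)), Mul(16610, Pow(-24286, -1))) = Add(Mul(-50, Rational(-1, 3309)), Mul(16610, Rational(-1, 24286))) = Add(Rational(50, 3309), Rational(-8305, 12143)) = Rational(-26874095, 40181187)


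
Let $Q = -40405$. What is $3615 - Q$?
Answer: $44020$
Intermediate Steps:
$3615 - Q = 3615 - -40405 = 3615 + 40405 = 44020$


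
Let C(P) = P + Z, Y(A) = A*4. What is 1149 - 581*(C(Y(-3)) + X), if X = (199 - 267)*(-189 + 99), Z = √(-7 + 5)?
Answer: -3547599 - 581*I*√2 ≈ -3.5476e+6 - 821.66*I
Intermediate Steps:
Z = I*√2 (Z = √(-2) = I*√2 ≈ 1.4142*I)
Y(A) = 4*A
C(P) = P + I*√2
X = 6120 (X = -68*(-90) = 6120)
1149 - 581*(C(Y(-3)) + X) = 1149 - 581*((4*(-3) + I*√2) + 6120) = 1149 - 581*((-12 + I*√2) + 6120) = 1149 - 581*(6108 + I*√2) = 1149 + (-3548748 - 581*I*√2) = -3547599 - 581*I*√2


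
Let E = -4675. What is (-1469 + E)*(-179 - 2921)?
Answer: 19046400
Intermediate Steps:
(-1469 + E)*(-179 - 2921) = (-1469 - 4675)*(-179 - 2921) = -6144*(-3100) = 19046400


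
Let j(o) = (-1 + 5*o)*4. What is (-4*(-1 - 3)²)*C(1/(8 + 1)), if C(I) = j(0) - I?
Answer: 2368/9 ≈ 263.11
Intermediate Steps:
j(o) = -4 + 20*o
C(I) = -4 - I (C(I) = (-4 + 20*0) - I = (-4 + 0) - I = -4 - I)
(-4*(-1 - 3)²)*C(1/(8 + 1)) = (-4*(-1 - 3)²)*(-4 - 1/(8 + 1)) = (-4*(-4)²)*(-4 - 1/9) = (-4*16)*(-4 - 1*⅑) = -64*(-4 - ⅑) = -64*(-37/9) = 2368/9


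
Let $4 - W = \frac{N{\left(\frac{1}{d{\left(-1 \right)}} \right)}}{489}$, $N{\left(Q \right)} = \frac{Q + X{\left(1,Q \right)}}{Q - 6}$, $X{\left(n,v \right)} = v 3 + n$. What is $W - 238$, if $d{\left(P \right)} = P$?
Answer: $- \frac{266995}{1141} \approx -234.0$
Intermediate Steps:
$X{\left(n,v \right)} = n + 3 v$ ($X{\left(n,v \right)} = 3 v + n = n + 3 v$)
$N{\left(Q \right)} = \frac{1 + 4 Q}{-6 + Q}$ ($N{\left(Q \right)} = \frac{Q + \left(1 + 3 Q\right)}{Q - 6} = \frac{1 + 4 Q}{-6 + Q}$)
$W = \frac{4563}{1141}$ ($W = 4 - \frac{\frac{1}{-6 + \frac{1}{-1}} \left(1 + \frac{4}{-1}\right)}{489} = 4 - \frac{1 + 4 \left(-1\right)}{-6 - 1} \cdot \frac{1}{489} = 4 - \frac{1 - 4}{-7} \cdot \frac{1}{489} = 4 - \left(- \frac{1}{7}\right) \left(-3\right) \frac{1}{489} = 4 - \frac{3}{7} \cdot \frac{1}{489} = 4 - \frac{1}{1141} = \frac{4563}{1141} \approx 3.9991$)
$W - 238 = \frac{4563}{1141} - 238 = - \frac{266995}{1141}$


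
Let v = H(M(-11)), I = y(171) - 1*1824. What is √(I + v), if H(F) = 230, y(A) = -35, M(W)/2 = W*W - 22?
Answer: 3*I*√181 ≈ 40.361*I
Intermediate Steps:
M(W) = -44 + 2*W² (M(W) = 2*(W*W - 22) = 2*(W² - 22) = 2*(-22 + W²) = -44 + 2*W²)
I = -1859 (I = -35 - 1*1824 = -35 - 1824 = -1859)
v = 230
√(I + v) = √(-1859 + 230) = √(-1629) = 3*I*√181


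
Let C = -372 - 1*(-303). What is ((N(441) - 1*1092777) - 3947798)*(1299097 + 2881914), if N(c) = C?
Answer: -21074988011084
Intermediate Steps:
C = -69 (C = -372 + 303 = -69)
N(c) = -69
((N(441) - 1*1092777) - 3947798)*(1299097 + 2881914) = ((-69 - 1*1092777) - 3947798)*(1299097 + 2881914) = ((-69 - 1092777) - 3947798)*4181011 = (-1092846 - 3947798)*4181011 = -5040644*4181011 = -21074988011084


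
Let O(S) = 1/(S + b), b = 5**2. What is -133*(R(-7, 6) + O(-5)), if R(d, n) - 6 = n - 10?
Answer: -5453/20 ≈ -272.65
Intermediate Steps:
R(d, n) = -4 + n (R(d, n) = 6 + (n - 10) = 6 + (-10 + n) = -4 + n)
b = 25
O(S) = 1/(25 + S) (O(S) = 1/(S + 25) = 1/(25 + S))
-133*(R(-7, 6) + O(-5)) = -133*((-4 + 6) + 1/(25 - 5)) = -133*(2 + 1/20) = -133*41/20 = -5453/20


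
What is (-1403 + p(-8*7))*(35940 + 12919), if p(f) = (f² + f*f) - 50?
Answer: 235451521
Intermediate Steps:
p(f) = -50 + 2*f² (p(f) = (f² + f²) - 50 = 2*f² - 50 = -50 + 2*f²)
(-1403 + p(-8*7))*(35940 + 12919) = (-1403 + (-50 + 2*(-8*7)²))*(35940 + 12919) = (-1403 + (-50 + 2*(-56)²))*48859 = (-1403 + (-50 + 2*3136))*48859 = (-1403 + (-50 + 6272))*48859 = (-1403 + 6222)*48859 = 4819*48859 = 235451521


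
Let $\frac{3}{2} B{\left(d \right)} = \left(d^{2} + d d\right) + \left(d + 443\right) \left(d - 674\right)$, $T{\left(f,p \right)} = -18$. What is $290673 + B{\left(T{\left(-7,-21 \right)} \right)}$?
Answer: $\frac{285115}{3} \approx 95038.0$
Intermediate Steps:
$B{\left(d \right)} = \frac{4 d^{2}}{3} + \frac{2 \left(-674 + d\right) \left(443 + d\right)}{3}$ ($B{\left(d \right)} = \frac{2 \left(\left(d^{2} + d d\right) + \left(d + 443\right) \left(d - 674\right)\right)}{3} = \frac{2 \left(\left(d^{2} + d^{2}\right) + \left(443 + d\right) \left(-674 + d\right)\right)}{3} = \frac{2 \left(2 d^{2} + \left(-674 + d\right) \left(443 + d\right)\right)}{3} = \frac{4 d^{2}}{3} + \frac{2 \left(-674 + d\right) \left(443 + d\right)}{3}$)
$290673 + B{\left(T{\left(-7,-21 \right)} \right)} = 290673 - \left(\frac{588848}{3} - 648\right) = 290673 + \left(- \frac{597164}{3} + 2772 + 2 \cdot 324\right) = 290673 + \left(- \frac{597164}{3} + 2772 + 648\right) = 290673 - \frac{586904}{3} = \frac{285115}{3}$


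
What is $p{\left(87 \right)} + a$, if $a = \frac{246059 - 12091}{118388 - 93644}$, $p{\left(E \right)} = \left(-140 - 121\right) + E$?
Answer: $- \frac{508936}{3093} \approx -164.54$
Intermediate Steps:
$p{\left(E \right)} = -261 + E$
$a = \frac{29246}{3093}$ ($a = \frac{233968}{24744} = 233968 \cdot \frac{1}{24744} = \frac{29246}{3093} \approx 9.4556$)
$p{\left(87 \right)} + a = \left(-261 + 87\right) + \frac{29246}{3093} = -174 + \frac{29246}{3093} = - \frac{508936}{3093}$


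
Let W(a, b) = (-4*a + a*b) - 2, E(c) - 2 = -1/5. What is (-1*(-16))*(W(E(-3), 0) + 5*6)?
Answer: 1664/5 ≈ 332.80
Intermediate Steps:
E(c) = 9/5 (E(c) = 2 - 1/5 = 2 - 1*⅕ = 2 - ⅕ = 9/5)
W(a, b) = -2 - 4*a + a*b
(-1*(-16))*(W(E(-3), 0) + 5*6) = (-1*(-16))*((-2 - 4*9/5 + (9/5)*0) + 5*6) = 16*((-2 - 36/5 + 0) + 30) = 16*(-46/5 + 30) = 16*(104/5) = 1664/5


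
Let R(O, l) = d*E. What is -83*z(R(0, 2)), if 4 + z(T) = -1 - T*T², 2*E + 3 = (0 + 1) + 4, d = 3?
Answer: 2656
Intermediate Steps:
E = 1 (E = -3/2 + ((0 + 1) + 4)/2 = -3/2 + (1 + 4)/2 = -3/2 + (½)*5 = -3/2 + 5/2 = 1)
R(O, l) = 3 (R(O, l) = 3*1 = 3)
z(T) = -5 - T³ (z(T) = -4 + (-1 - T*T²) = -4 + (-1 - T³) = -5 - T³)
-83*z(R(0, 2)) = -83*(-5 - 1*3³) = -83*(-5 - 1*27) = -83*(-5 - 27) = -83*(-32) = 2656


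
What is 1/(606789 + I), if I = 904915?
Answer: 1/1511704 ≈ 6.6151e-7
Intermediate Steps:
1/(606789 + I) = 1/(606789 + 904915) = 1/1511704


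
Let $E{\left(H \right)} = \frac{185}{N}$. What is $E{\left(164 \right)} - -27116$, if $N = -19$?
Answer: $\frac{515019}{19} \approx 27106.0$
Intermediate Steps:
$E{\left(H \right)} = - \frac{185}{19}$ ($E{\left(H \right)} = \frac{185}{-19} = 185 \left(- \frac{1}{19}\right) = - \frac{185}{19}$)
$E{\left(164 \right)} - -27116 = - \frac{185}{19} - -27116 = - \frac{185}{19} + 27116 = \frac{515019}{19}$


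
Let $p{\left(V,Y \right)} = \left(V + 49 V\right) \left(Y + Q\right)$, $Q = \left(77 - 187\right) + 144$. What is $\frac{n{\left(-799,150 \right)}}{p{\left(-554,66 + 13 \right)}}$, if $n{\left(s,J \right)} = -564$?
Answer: $\frac{141}{782525} \approx 0.00018019$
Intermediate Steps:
$Q = 34$ ($Q = -110 + 144 = 34$)
$p{\left(V,Y \right)} = 50 V \left(34 + Y\right)$ ($p{\left(V,Y \right)} = \left(V + 49 V\right) \left(Y + 34\right) = 50 V \left(34 + Y\right)$)
$\frac{n{\left(-799,150 \right)}}{p{\left(-554,66 + 13 \right)}} = - \frac{564}{50 \left(-554\right) \left(34 + \left(66 + 13\right)\right)} = - \frac{564}{50 \left(-554\right) \left(34 + 79\right)} = - \frac{564}{50 \left(-554\right) 113} = - \frac{564}{-3130100} = \left(-564\right) \left(- \frac{1}{3130100}\right) = \frac{141}{782525}$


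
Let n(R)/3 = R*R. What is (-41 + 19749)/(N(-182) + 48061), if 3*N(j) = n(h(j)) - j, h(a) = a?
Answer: 4548/18749 ≈ 0.24257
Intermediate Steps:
n(R) = 3*R² (n(R) = 3*(R*R) = 3*R²)
N(j) = j² - j/3 (N(j) = (3*j² - j)/3 = (-j + 3*j²)/3 = j² - j/3)
(-41 + 19749)/(N(-182) + 48061) = (-41 + 19749)/(-182*(-⅓ - 182) + 48061) = 19708/(-182*(-547/3) + 48061) = 19708/(99554/3 + 48061) = 19708/(243737/3) = 19708*(3/243737) = 4548/18749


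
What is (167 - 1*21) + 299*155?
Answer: 46491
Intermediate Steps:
(167 - 1*21) + 299*155 = (167 - 21) + 46345 = 146 + 46345 = 46491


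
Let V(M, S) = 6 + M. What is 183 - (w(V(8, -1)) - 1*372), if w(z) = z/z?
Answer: 554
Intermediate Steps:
w(z) = 1
183 - (w(V(8, -1)) - 1*372) = 183 - (1 - 1*372) = 183 - (1 - 372) = 183 - 1*(-371) = 183 + 371 = 554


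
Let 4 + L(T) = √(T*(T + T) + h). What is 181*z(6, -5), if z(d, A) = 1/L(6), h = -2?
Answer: 362/27 + 181*√70/54 ≈ 41.451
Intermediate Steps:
L(T) = -4 + √(-2 + 2*T²) (L(T) = -4 + √(T*(T + T) - 2) = -4 + √(T*(2*T) - 2) = -4 + √(2*T² - 2) = -4 + √(-2 + 2*T²))
z(d, A) = 1/(-4 + √70) (z(d, A) = 1/(-4 + √(-2 + 2*6²)) = 1/(-4 + √(-2 + 2*36)) = 1/(-4 + √(-2 + 72)) = 1/(-4 + √70))
181*z(6, -5) = 181*(2/27 + √70/54) = 362/27 + 181*√70/54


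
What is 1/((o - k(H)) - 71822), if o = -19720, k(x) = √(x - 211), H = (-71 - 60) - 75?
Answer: I/(√417 - 91542*I) ≈ -1.0924e-5 + 2.4368e-9*I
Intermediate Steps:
H = -206 (H = -131 - 75 = -206)
k(x) = √(-211 + x)
1/((o - k(H)) - 71822) = 1/((-19720 - √(-211 - 206)) - 71822) = 1/((-19720 - √(-417)) - 71822) = 1/((-19720 - I*√417) - 71822) = 1/(-91542 - I*√417)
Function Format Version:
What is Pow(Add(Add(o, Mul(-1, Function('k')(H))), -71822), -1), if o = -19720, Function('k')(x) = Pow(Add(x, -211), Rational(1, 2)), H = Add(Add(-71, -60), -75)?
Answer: Mul(I, Pow(Add(Pow(417, Rational(1, 2)), Mul(-91542, I)), -1)) ≈ Add(-1.0924e-5, Mul(2.4368e-9, I))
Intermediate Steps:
H = -206 (H = Add(-131, -75) = -206)
Function('k')(x) = Pow(Add(-211, x), Rational(1, 2))
Pow(Add(Add(o, Mul(-1, Function('k')(H))), -71822), -1) = Pow(Add(Add(-19720, Mul(-1, Pow(Add(-211, -206), Rational(1, 2)))), -71822), -1) = Pow(Add(Add(-19720, Mul(-1, Pow(-417, Rational(1, 2)))), -71822), -1) = Pow(Add(Add(-19720, Mul(-1, Mul(I, Pow(417, Rational(1, 2))))), -71822), -1) = Pow(Add(Add(-19720, Mul(-1, I, Pow(417, Rational(1, 2)))), -71822), -1) = Pow(Add(-91542, Mul(-1, I, Pow(417, Rational(1, 2)))), -1)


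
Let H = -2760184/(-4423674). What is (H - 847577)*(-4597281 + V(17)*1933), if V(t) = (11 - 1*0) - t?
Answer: 2880089699015487101/737279 ≈ 3.9064e+12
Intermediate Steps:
H = 1380092/2211837 (H = -2760184*(-1/4423674) = 1380092/2211837 ≈ 0.62396)
V(t) = 11 - t (V(t) = (11 + 0) - t = 11 - t)
(H - 847577)*(-4597281 + V(17)*1933) = (1380092/2211837 - 847577)*(-4597281 + (11 - 1*17)*1933) = -1874700788857*(-4597281 + (11 - 17)*1933)/2211837 = -1874700788857*(-4597281 - 6*1933)/2211837 = -1874700788857*(-4597281 - 11598)/2211837 = -1874700788857/2211837*(-4608879) = 2880089699015487101/737279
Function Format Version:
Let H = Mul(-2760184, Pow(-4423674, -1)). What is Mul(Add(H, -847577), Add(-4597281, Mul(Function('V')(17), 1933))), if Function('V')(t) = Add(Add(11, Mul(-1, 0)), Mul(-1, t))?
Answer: Rational(2880089699015487101, 737279) ≈ 3.9064e+12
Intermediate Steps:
H = Rational(1380092, 2211837) (H = Mul(-2760184, Rational(-1, 4423674)) = Rational(1380092, 2211837) ≈ 0.62396)
Function('V')(t) = Add(11, Mul(-1, t)) (Function('V')(t) = Add(Add(11, 0), Mul(-1, t)) = Add(11, Mul(-1, t)))
Mul(Add(H, -847577), Add(-4597281, Mul(Function('V')(17), 1933))) = Mul(Add(Rational(1380092, 2211837), -847577), Add(-4597281, Mul(Add(11, Mul(-1, 17)), 1933))) = Mul(Rational(-1874700788857, 2211837), Add(-4597281, Mul(Add(11, -17), 1933))) = Mul(Rational(-1874700788857, 2211837), Add(-4597281, Mul(-6, 1933))) = Mul(Rational(-1874700788857, 2211837), Add(-4597281, -11598)) = Mul(Rational(-1874700788857, 2211837), -4608879) = Rational(2880089699015487101, 737279)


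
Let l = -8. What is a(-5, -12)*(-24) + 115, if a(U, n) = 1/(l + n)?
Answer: 581/5 ≈ 116.20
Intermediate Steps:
a(U, n) = 1/(-8 + n)
a(-5, -12)*(-24) + 115 = -24/(-8 - 12) + 115 = -24/(-20) + 115 = -1/20*(-24) + 115 = 6/5 + 115 = 581/5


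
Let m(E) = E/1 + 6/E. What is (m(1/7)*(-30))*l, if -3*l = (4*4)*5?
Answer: 236000/7 ≈ 33714.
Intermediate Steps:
m(E) = E + 6/E (m(E) = E*1 + 6/E = E + 6/E)
l = -80/3 (l = -4*4*5/3 = -16*5/3 = -⅓*80 = -80/3 ≈ -26.667)
(m(1/7)*(-30))*l = ((1/7 + 6/(1/7))*(-30))*(-80/3) = ((⅐ + 6/(⅐))*(-30))*(-80/3) = ((⅐ + 6*7)*(-30))*(-80/3) = ((⅐ + 42)*(-30))*(-80/3) = ((295/7)*(-30))*(-80/3) = -8850/7*(-80/3) = 236000/7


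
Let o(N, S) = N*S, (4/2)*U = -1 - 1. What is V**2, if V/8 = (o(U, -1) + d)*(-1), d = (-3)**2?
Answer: 6400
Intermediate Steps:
U = -1 (U = (-1 - 1)/2 = (1/2)*(-2) = -1)
d = 9
V = -80 (V = 8*((-1*(-1) + 9)*(-1)) = 8*((1 + 9)*(-1)) = 8*(10*(-1)) = 8*(-10) = -80)
V**2 = (-80)**2 = 6400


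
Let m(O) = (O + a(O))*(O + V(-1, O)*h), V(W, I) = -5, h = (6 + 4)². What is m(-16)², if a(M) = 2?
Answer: 52186176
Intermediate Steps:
h = 100 (h = 10² = 100)
m(O) = (-500 + O)*(2 + O) (m(O) = (O + 2)*(O - 5*100) = (2 + O)*(O - 500) = (2 + O)*(-500 + O) = (-500 + O)*(2 + O))
m(-16)² = (-1000 + (-16)² - 498*(-16))² = (-1000 + 256 + 7968)² = 7224² = 52186176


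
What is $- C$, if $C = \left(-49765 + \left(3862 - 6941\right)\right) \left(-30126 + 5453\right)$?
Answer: $-1303820012$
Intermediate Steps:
$C = 1303820012$ ($C = \left(-49765 + \left(3862 - 6941\right)\right) \left(-24673\right) = \left(-49765 - 3079\right) \left(-24673\right) = \left(-52844\right) \left(-24673\right) = 1303820012$)
$- C = \left(-1\right) 1303820012 = -1303820012$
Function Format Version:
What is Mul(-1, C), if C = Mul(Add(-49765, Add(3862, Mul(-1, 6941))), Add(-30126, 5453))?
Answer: -1303820012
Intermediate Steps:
C = 1303820012 (C = Mul(Add(-49765, Add(3862, -6941)), -24673) = Mul(Add(-49765, -3079), -24673) = Mul(-52844, -24673) = 1303820012)
Mul(-1, C) = Mul(-1, 1303820012) = -1303820012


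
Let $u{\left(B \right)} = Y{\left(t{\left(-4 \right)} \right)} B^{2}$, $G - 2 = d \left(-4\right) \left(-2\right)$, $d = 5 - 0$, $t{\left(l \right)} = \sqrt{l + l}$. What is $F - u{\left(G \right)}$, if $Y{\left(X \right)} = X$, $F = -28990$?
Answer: $-28990 - 3528 i \sqrt{2} \approx -28990.0 - 4989.3 i$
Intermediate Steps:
$t{\left(l \right)} = \sqrt{2} \sqrt{l}$ ($t{\left(l \right)} = \sqrt{2 l} = \sqrt{2} \sqrt{l}$)
$d = 5$ ($d = 5 + 0 = 5$)
$G = 42$ ($G = 2 + 5 \left(-4\right) \left(-2\right) = 2 - -40 = 2 + 40 = 42$)
$u{\left(B \right)} = 2 i \sqrt{2} B^{2}$ ($u{\left(B \right)} = \sqrt{2} \sqrt{-4} B^{2} = \sqrt{2} \cdot 2 i B^{2} = 2 i \sqrt{2} B^{2}$)
$F - u{\left(G \right)} = -28990 - 2 i \sqrt{2} \cdot 42^{2} = -28990 - 2 i \sqrt{2} \cdot 1764 = -28990 - 3528 i \sqrt{2}$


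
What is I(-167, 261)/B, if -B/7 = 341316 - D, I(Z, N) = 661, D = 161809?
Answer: -661/1256549 ≈ -0.00052604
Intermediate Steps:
B = -1256549 (B = -7*(341316 - 1*161809) = -7*(341316 - 161809) = -7*179507 = -1256549)
I(-167, 261)/B = 661/(-1256549) = 661*(-1/1256549) = -661/1256549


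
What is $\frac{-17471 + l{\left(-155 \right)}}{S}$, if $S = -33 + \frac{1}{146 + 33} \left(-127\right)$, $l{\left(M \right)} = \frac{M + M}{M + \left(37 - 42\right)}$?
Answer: $\frac{50031395}{96544} \approx 518.22$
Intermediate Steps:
$l{\left(M \right)} = \frac{2 M}{-5 + M}$ ($l{\left(M \right)} = \frac{2 M}{M + \left(37 - 42\right)} = \frac{2 M}{M - 5} = \frac{2 M}{-5 + M}$)
$S = - \frac{6034}{179}$ ($S = -33 + \frac{1}{179} \left(-127\right) = -33 - \frac{127}{179} = - \frac{6034}{179} \approx -33.709$)
$\frac{-17471 + l{\left(-155 \right)}}{S} = \frac{-17471 + 2 \left(-155\right) \frac{1}{-5 - 155}}{- \frac{6034}{179}} = \left(-17471 + 2 \left(-155\right) \frac{1}{-160}\right) \left(- \frac{179}{6034}\right) = \left(-17471 + 2 \left(-155\right) \left(- \frac{1}{160}\right)\right) \left(- \frac{179}{6034}\right) = \left(-17471 + \frac{31}{16}\right) \left(- \frac{179}{6034}\right) = \left(- \frac{279505}{16}\right) \left(- \frac{179}{6034}\right) = \frac{50031395}{96544}$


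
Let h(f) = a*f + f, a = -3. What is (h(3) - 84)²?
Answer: 8100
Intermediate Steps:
h(f) = -2*f (h(f) = -3*f + f = -2*f)
(h(3) - 84)² = (-2*3 - 84)² = (-6 - 84)² = (-90)² = 8100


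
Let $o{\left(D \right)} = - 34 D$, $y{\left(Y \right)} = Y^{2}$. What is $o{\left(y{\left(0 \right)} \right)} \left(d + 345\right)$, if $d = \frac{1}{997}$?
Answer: $0$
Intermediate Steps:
$d = \frac{1}{997} \approx 0.001003$
$o{\left(y{\left(0 \right)} \right)} \left(d + 345\right) = - 34 \cdot 0^{2} \left(\frac{1}{997} + 345\right) = \left(-34\right) 0 \cdot \frac{343966}{997} = 0 \cdot \frac{343966}{997} = 0$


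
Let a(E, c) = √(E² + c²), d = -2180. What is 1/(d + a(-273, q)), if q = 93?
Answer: -1090/2334611 - 3*√9242/4669222 ≈ -0.00052866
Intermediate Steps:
1/(d + a(-273, q)) = 1/(-2180 + √((-273)² + 93²)) = 1/(-2180 + √(74529 + 8649)) = 1/(-2180 + √83178) = 1/(-2180 + 3*√9242)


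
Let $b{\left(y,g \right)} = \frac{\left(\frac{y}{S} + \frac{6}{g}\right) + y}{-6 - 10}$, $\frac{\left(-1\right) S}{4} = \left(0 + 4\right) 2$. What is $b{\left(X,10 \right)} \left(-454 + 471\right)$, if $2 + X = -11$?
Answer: $\frac{32623}{2560} \approx 12.743$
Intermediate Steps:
$X = -13$ ($X = -2 - 11 = -13$)
$S = -32$ ($S = - 4 \left(0 + 4\right) 2 = - 4 \cdot 4 \cdot 2 = \left(-4\right) 8 = -32$)
$b{\left(y,g \right)} = - \frac{31 y}{512} - \frac{3}{8 g}$ ($b{\left(y,g \right)} = \frac{\left(\frac{y}{-32} + \frac{6}{g}\right) + y}{-6 - 10} = \frac{\left(y \left(- \frac{1}{32}\right) + \frac{6}{g}\right) + y}{-16} = \left(\left(- \frac{y}{32} + \frac{6}{g}\right) + y\right) \left(- \frac{1}{16}\right) = \left(\left(\frac{6}{g} - \frac{y}{32}\right) + y\right) \left(- \frac{1}{16}\right) = \left(\frac{6}{g} + \frac{31 y}{32}\right) \left(- \frac{1}{16}\right) = - \frac{31 y}{512} - \frac{3}{8 g}$)
$b{\left(X,10 \right)} \left(-454 + 471\right) = \frac{-192 - 310 \left(-13\right)}{512 \cdot 10} \left(-454 + 471\right) = \frac{1}{512} \cdot \frac{1}{10} \left(-192 + 4030\right) 17 = \frac{1}{512} \cdot \frac{1}{10} \cdot 3838 \cdot 17 = \frac{1919}{2560} \cdot 17 = \frac{32623}{2560}$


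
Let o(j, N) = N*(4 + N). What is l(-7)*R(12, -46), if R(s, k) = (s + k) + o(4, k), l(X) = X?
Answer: -13286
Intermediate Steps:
R(s, k) = k + s + k*(4 + k) (R(s, k) = (s + k) + k*(4 + k) = (k + s) + k*(4 + k) = k + s + k*(4 + k))
l(-7)*R(12, -46) = -7*(-46 + 12 - 46*(4 - 46)) = -7*(-46 + 12 - 46*(-42)) = -7*(-46 + 12 + 1932) = -7*1898 = -13286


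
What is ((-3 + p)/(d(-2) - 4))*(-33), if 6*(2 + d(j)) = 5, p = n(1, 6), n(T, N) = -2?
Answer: -990/31 ≈ -31.935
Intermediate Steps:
p = -2
d(j) = -7/6 (d(j) = -2 + (⅙)*5 = -2 + ⅚ = -7/6)
((-3 + p)/(d(-2) - 4))*(-33) = ((-3 - 2)/(-7/6 - 4))*(-33) = -5/(-31/6)*(-33) = -5*(-6/31)*(-33) = (30/31)*(-33) = -990/31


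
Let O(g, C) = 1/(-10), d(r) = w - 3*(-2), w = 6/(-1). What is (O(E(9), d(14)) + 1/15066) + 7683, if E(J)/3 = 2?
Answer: 289376431/37665 ≈ 7682.9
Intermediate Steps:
E(J) = 6 (E(J) = 3*2 = 6)
w = -6 (w = 6*(-1) = -6)
d(r) = 0 (d(r) = -6 - 3*(-2) = -6 + 6 = 0)
O(g, C) = -⅒
(O(E(9), d(14)) + 1/15066) + 7683 = (-⅒ + 1/15066) + 7683 = -3764/37665 + 7683 = 289376431/37665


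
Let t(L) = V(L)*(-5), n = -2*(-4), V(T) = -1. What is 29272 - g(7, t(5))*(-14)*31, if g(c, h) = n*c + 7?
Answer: 56614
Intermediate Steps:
n = 8
t(L) = 5 (t(L) = -1*(-5) = 5)
g(c, h) = 7 + 8*c (g(c, h) = 8*c + 7 = 7 + 8*c)
29272 - g(7, t(5))*(-14)*31 = 29272 - (7 + 8*7)*(-14)*31 = 29272 - (7 + 56)*(-14)*31 = 29272 - 63*(-14)*31 = 29272 - (-882)*31 = 29272 - 1*(-27342) = 29272 + 27342 = 56614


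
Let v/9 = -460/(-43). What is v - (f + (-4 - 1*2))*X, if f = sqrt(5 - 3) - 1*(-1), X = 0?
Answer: 4140/43 ≈ 96.279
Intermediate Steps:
f = 1 + sqrt(2) (f = sqrt(2) + 1 = 1 + sqrt(2) ≈ 2.4142)
v = 4140/43 (v = 9*(-460/(-43)) = 9*(-460*(-1/43)) = 9*(460/43) = 4140/43 ≈ 96.279)
v - (f + (-4 - 1*2))*X = 4140/43 - ((1 + sqrt(2)) + (-4 - 1*2))*0 = 4140/43 - ((1 + sqrt(2)) + (-4 - 2))*0 = 4140/43 - ((1 + sqrt(2)) - 6)*0 = 4140/43 - (-5 + sqrt(2))*0 = 4140/43 - 1*0 = 4140/43 + 0 = 4140/43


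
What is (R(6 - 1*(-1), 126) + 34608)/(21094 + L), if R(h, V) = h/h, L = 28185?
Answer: 34609/49279 ≈ 0.70231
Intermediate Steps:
R(h, V) = 1
(R(6 - 1*(-1), 126) + 34608)/(21094 + L) = (1 + 34608)/(21094 + 28185) = 34609/49279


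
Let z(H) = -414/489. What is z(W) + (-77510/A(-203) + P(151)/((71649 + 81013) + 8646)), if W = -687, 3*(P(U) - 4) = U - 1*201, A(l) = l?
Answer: 435742915843/1143754374 ≈ 380.98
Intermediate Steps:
P(U) = -63 + U/3 (P(U) = 4 + (U - 1*201)/3 = 4 + (U - 201)/3 = 4 + (-201 + U)/3 = 4 + (-67 + U/3) = -63 + U/3)
z(H) = -138/163 (z(H) = -414*1/489 = -138/163)
z(W) + (-77510/A(-203) + P(151)/((71649 + 81013) + 8646)) = -138/163 + (-77510/(-203) + (-63 + (⅓)*151)/((71649 + 81013) + 8646)) = -138/163 + (-77510*(-1/203) + (-63 + 151/3)/(152662 + 8646)) = -138/163 + (77510/203 - 38/3/161308) = -138/163 + (77510/203 - 38/3*1/161308) = -138/163 + (77510/203 - 19/241962) = -138/163 + 2679210109/7016898 = 435742915843/1143754374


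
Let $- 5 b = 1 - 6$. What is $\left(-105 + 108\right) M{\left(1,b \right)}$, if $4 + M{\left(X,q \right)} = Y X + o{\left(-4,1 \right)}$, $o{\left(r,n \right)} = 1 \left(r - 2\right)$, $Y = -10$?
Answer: $-60$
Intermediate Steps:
$b = 1$ ($b = - \frac{1 - 6}{5} = \left(- \frac{1}{5}\right) \left(-5\right) = 1$)
$o{\left(r,n \right)} = -2 + r$ ($o{\left(r,n \right)} = 1 \left(-2 + r\right) = -2 + r$)
$M{\left(X,q \right)} = -10 - 10 X$ ($M{\left(X,q \right)} = -4 - \left(6 + 10 X\right) = -10 - 10 X$)
$\left(-105 + 108\right) M{\left(1,b \right)} = \left(-105 + 108\right) \left(-10 - 10\right) = 3 \left(-10 - 10\right) = 3 \left(-20\right) = -60$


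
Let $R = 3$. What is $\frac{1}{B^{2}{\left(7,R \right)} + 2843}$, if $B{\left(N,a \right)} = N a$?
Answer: $\frac{1}{3284} \approx 0.00030451$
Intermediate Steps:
$\frac{1}{B^{2}{\left(7,R \right)} + 2843} = \frac{1}{\left(7 \cdot 3\right)^{2} + 2843} = \frac{1}{21^{2} + 2843} = \frac{1}{441 + 2843} = \frac{1}{3284}$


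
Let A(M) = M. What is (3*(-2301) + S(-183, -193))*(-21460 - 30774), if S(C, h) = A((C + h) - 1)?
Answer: 380263520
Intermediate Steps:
S(C, h) = -1 + C + h (S(C, h) = (C + h) - 1 = -1 + C + h)
(3*(-2301) + S(-183, -193))*(-21460 - 30774) = (3*(-2301) + (-1 - 183 - 193))*(-21460 - 30774) = (-6903 - 377)*(-52234) = -7280*(-52234) = 380263520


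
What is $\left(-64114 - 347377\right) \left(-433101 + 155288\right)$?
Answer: $114317549183$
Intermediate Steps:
$\left(-64114 - 347377\right) \left(-433101 + 155288\right) = \left(-411491\right) \left(-277813\right) = 114317549183$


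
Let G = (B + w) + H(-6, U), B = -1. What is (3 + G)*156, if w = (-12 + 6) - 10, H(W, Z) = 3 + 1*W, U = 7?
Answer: -2652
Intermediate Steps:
H(W, Z) = 3 + W
w = -16 (w = -6 - 10 = -16)
G = -20 (G = (-1 - 16) + (3 - 6) = -17 - 3 = -20)
(3 + G)*156 = (3 - 20)*156 = -17*156 = -2652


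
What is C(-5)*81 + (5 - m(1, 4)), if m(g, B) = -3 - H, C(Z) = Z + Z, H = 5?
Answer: -797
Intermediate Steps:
C(Z) = 2*Z
m(g, B) = -8 (m(g, B) = -3 - 1*5 = -3 - 5 = -8)
C(-5)*81 + (5 - m(1, 4)) = (2*(-5))*81 + (5 - 1*(-8)) = -10*81 + (5 + 8) = -810 + 13 = -797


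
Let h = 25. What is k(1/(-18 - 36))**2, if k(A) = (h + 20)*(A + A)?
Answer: 25/9 ≈ 2.7778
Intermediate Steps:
k(A) = 90*A (k(A) = (25 + 20)*(A + A) = 45*(2*A) = 90*A)
k(1/(-18 - 36))**2 = (90/(-18 - 36))**2 = (90/(-54))**2 = (90*(-1/54))**2 = (-5/3)**2 = 25/9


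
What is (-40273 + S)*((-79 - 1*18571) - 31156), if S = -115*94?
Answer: 2544239898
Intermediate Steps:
S = -10810
(-40273 + S)*((-79 - 1*18571) - 31156) = (-40273 - 10810)*((-79 - 1*18571) - 31156) = -51083*((-79 - 18571) - 31156) = -51083*(-18650 - 31156) = -51083*(-49806) = 2544239898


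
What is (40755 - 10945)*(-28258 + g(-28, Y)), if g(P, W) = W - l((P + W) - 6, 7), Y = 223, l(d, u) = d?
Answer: -841357440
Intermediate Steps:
g(P, W) = 6 - P (g(P, W) = W - ((P + W) - 6) = W - (-6 + P + W) = W + (6 - P - W) = 6 - P)
(40755 - 10945)*(-28258 + g(-28, Y)) = (40755 - 10945)*(-28258 + (6 - 1*(-28))) = 29810*(-28258 + (6 + 28)) = 29810*(-28258 + 34) = 29810*(-28224) = -841357440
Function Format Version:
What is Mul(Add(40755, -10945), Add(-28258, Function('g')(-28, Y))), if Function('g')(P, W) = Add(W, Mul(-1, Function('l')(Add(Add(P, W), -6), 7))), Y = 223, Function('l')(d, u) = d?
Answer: -841357440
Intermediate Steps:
Function('g')(P, W) = Add(6, Mul(-1, P)) (Function('g')(P, W) = Add(W, Mul(-1, Add(Add(P, W), -6))) = Add(W, Mul(-1, Add(-6, P, W))) = Add(W, Add(6, Mul(-1, P), Mul(-1, W))) = Add(6, Mul(-1, P)))
Mul(Add(40755, -10945), Add(-28258, Function('g')(-28, Y))) = Mul(Add(40755, -10945), Add(-28258, Add(6, Mul(-1, -28)))) = Mul(29810, Add(-28258, Add(6, 28))) = Mul(29810, Add(-28258, 34)) = Mul(29810, -28224) = -841357440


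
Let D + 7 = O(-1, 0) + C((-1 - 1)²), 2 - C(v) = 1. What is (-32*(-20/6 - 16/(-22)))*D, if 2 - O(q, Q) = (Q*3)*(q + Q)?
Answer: -11008/33 ≈ -333.58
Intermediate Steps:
O(q, Q) = 2 - 3*Q*(Q + q) (O(q, Q) = 2 - Q*3*(q + Q) = 2 - 3*Q*(Q + q))
C(v) = 1 (C(v) = 2 - 1*1 = 2 - 1 = 1)
D = -4 (D = -7 + ((2 - 3*0² - 3*0*(-1)) + 1) = -7 + ((2 - 3*0 + 0) + 1) = -7 + ((2 + 0 + 0) + 1) = -7 + (2 + 1) = -7 + 3 = -4)
(-32*(-20/6 - 16/(-22)))*D = -32*(-20/6 - 16/(-22))*(-4) = -32*(-20*⅙ - 16*(-1/22))*(-4) = -32*(-10/3 + 8/11)*(-4) = -32*(-86/33)*(-4) = (2752/33)*(-4) = -11008/33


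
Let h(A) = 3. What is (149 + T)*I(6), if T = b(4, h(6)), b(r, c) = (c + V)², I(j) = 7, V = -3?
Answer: 1043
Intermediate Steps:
b(r, c) = (-3 + c)² (b(r, c) = (c - 3)² = (-3 + c)²)
T = 0 (T = (-3 + 3)² = 0² = 0)
(149 + T)*I(6) = (149 + 0)*7 = 149*7 = 1043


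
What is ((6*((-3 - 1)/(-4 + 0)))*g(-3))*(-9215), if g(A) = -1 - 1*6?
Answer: 387030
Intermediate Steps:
g(A) = -7 (g(A) = -1 - 6 = -7)
((6*((-3 - 1)/(-4 + 0)))*g(-3))*(-9215) = ((6*((-3 - 1)/(-4 + 0)))*(-7))*(-9215) = ((6*(-4/(-4)))*(-7))*(-9215) = ((6*(-4*(-¼)))*(-7))*(-9215) = ((6*1)*(-7))*(-9215) = (6*(-7))*(-9215) = -42*(-9215) = 387030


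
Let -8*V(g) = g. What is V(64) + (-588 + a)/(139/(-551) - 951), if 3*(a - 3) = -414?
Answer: -3794747/524140 ≈ -7.2400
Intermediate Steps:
a = -135 (a = 3 + (⅓)*(-414) = 3 - 138 = -135)
V(g) = -g/8
V(64) + (-588 + a)/(139/(-551) - 951) = -⅛*64 + (-588 - 135)/(139/(-551) - 951) = -8 - 723/(139*(-1/551) - 951) = -8 - 723/(-139/551 - 951) = -8 - 723/(-524140/551) = -8 - 723*(-551/524140) = -8 + 398373/524140 = -3794747/524140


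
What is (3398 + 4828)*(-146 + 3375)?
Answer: 26561754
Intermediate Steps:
(3398 + 4828)*(-146 + 3375) = 8226*3229 = 26561754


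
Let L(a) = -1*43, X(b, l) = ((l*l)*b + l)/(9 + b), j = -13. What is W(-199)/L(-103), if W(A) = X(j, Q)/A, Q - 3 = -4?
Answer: 7/17114 ≈ 0.00040902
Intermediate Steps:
Q = -1 (Q = 3 - 4 = -1)
X(b, l) = (l + b*l²)/(9 + b) (X(b, l) = (l²*b + l)/(9 + b) = (b*l² + l)/(9 + b) = (l + b*l²)/(9 + b))
W(A) = 7/(2*A) (W(A) = (-(1 - 13*(-1))/(9 - 13))/A = (-1*(1 + 13)/(-4))/A = (-1*(-¼)*14)/A = 7/(2*A))
L(a) = -43
W(-199)/L(-103) = ((7/2)/(-199))/(-43) = ((7/2)*(-1/199))*(-1/43) = -7/398*(-1/43) = 7/17114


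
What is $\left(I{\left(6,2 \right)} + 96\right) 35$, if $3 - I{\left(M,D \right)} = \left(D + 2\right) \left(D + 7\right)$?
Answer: $2205$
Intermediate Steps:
$I{\left(M,D \right)} = 3 - \left(2 + D\right) \left(7 + D\right)$ ($I{\left(M,D \right)} = 3 - \left(D + 2\right) \left(D + 7\right) = 3 - \left(2 + D\right) \left(7 + D\right)$)
$\left(I{\left(6,2 \right)} + 96\right) 35 = \left(\left(-11 - 2^{2} - 18\right) + 96\right) 35 = \left(\left(-11 - 4 - 18\right) + 96\right) 35 = \left(-33 + 96\right) 35 = 63 \cdot 35 = 2205$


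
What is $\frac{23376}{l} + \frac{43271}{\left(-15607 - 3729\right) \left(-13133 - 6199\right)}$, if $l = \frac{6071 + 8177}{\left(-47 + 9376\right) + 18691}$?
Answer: $\frac{30604956567076531}{665744126112} \approx 45971.0$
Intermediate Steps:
$l = \frac{3562}{7005}$ ($l = \frac{14248}{9329 + 18691} = \frac{14248}{28020} = 14248 \cdot \frac{1}{28020} = \frac{3562}{7005} \approx 0.50849$)
$\frac{23376}{l} + \frac{43271}{\left(-15607 - 3729\right) \left(-13133 - 6199\right)} = \frac{23376}{\frac{3562}{7005}} + \frac{43271}{\left(-15607 - 3729\right) \left(-13133 - 6199\right)} = 23376 \cdot \frac{7005}{3562} + \frac{43271}{\left(-19336\right) \left(-19332\right)} = \frac{81874440}{1781} + \frac{43271}{373803552} = \frac{30604956567076531}{665744126112}$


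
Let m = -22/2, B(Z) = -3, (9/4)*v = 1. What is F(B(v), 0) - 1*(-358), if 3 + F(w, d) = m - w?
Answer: 347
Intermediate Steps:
v = 4/9 (v = (4/9)*1 = 4/9 ≈ 0.44444)
m = -11 (m = -22*1/2 = -11)
F(w, d) = -14 - w (F(w, d) = -3 + (-11 - w) = -14 - w)
F(B(v), 0) - 1*(-358) = (-14 - 1*(-3)) - 1*(-358) = (-14 + 3) + 358 = -11 + 358 = 347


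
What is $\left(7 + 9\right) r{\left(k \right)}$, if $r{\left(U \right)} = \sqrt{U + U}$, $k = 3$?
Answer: $16 \sqrt{6} \approx 39.192$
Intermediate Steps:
$r{\left(U \right)} = \sqrt{2} \sqrt{U}$ ($r{\left(U \right)} = \sqrt{2 U} = \sqrt{2} \sqrt{U}$)
$\left(7 + 9\right) r{\left(k \right)} = \left(7 + 9\right) \sqrt{2} \sqrt{3} = 16 \sqrt{6}$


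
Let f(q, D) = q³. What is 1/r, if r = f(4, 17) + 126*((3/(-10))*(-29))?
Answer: 5/5801 ≈ 0.00086192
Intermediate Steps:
r = 5801/5 (r = 4³ + 126*((3/(-10))*(-29)) = 64 + 126*((3*(-⅒))*(-29)) = 64 + 126*(-3/10*(-29)) = 64 + 126*(87/10) = 64 + 5481/5 = 5801/5 ≈ 1160.2)
1/r = 1/(5801/5) = 5/5801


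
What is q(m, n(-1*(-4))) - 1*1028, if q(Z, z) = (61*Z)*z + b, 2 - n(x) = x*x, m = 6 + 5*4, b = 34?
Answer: -23198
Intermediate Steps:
m = 26 (m = 6 + 20 = 26)
n(x) = 2 - x² (n(x) = 2 - x*x = 2 - x²)
q(Z, z) = 34 + 61*Z*z (q(Z, z) = (61*Z)*z + 34 = 61*Z*z + 34 = 34 + 61*Z*z)
q(m, n(-1*(-4))) - 1*1028 = (34 + 61*26*(2 - (-1*(-4))²)) - 1*1028 = (34 + 61*26*(2 - 1*4²)) - 1028 = (34 + 61*26*(2 - 1*16)) - 1028 = (34 + 61*26*(2 - 16)) - 1028 = (34 + 61*26*(-14)) - 1028 = (34 - 22204) - 1028 = -22170 - 1028 = -23198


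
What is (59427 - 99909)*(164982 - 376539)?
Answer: 8564250474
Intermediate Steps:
(59427 - 99909)*(164982 - 376539) = -40482*(-211557) = 8564250474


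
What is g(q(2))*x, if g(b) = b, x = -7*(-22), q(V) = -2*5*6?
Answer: -9240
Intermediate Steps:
q(V) = -60 (q(V) = -10*6 = -60)
x = 154
g(q(2))*x = -60*154 = -9240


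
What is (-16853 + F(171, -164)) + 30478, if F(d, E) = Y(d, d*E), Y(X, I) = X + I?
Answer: -14248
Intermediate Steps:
Y(X, I) = I + X
F(d, E) = d + E*d (F(d, E) = d*E + d = E*d + d = d + E*d)
(-16853 + F(171, -164)) + 30478 = (-16853 + 171*(1 - 164)) + 30478 = (-16853 + 171*(-163)) + 30478 = (-16853 - 27873) + 30478 = -44726 + 30478 = -14248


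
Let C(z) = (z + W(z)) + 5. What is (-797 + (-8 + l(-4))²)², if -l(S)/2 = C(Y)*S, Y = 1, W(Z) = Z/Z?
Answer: 2271049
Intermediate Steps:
W(Z) = 1
C(z) = 6 + z (C(z) = (z + 1) + 5 = (1 + z) + 5 = 6 + z)
l(S) = -14*S (l(S) = -2*(6 + 1)*S = -14*S)
(-797 + (-8 + l(-4))²)² = (-797 + (-8 - 14*(-4))²)² = (-797 + (-8 + 56)²)² = (-797 + 48²)² = (-797 + 2304)² = 1507² = 2271049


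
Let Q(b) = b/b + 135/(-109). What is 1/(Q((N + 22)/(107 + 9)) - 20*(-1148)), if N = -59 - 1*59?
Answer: 109/2502614 ≈ 4.3554e-5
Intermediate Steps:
N = -118 (N = -59 - 59 = -118)
Q(b) = -26/109 (Q(b) = 1 + 135*(-1/109) = 1 - 135/109 = -26/109)
1/(Q((N + 22)/(107 + 9)) - 20*(-1148)) = 1/(-26/109 - 20*(-1148)) = 1/(-26/109 + 22960) = 1/(2502614/109) = 109/2502614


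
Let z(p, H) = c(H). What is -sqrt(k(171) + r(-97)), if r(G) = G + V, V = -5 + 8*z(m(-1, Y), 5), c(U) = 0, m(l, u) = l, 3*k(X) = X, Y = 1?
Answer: -3*I*sqrt(5) ≈ -6.7082*I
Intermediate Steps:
k(X) = X/3
z(p, H) = 0
V = -5 (V = -5 + 8*0 = -5 + 0 = -5)
r(G) = -5 + G (r(G) = G - 5 = -5 + G)
-sqrt(k(171) + r(-97)) = -sqrt((1/3)*171 + (-5 - 97)) = -sqrt(57 - 102) = -sqrt(-45) = -3*I*sqrt(5)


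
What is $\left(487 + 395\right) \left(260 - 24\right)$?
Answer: $208152$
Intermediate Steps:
$\left(487 + 395\right) \left(260 - 24\right) = 882 \cdot 236 = 208152$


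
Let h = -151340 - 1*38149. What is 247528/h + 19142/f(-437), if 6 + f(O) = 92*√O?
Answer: -234330186785/175220667789 - 440266*I*√437/924701 ≈ -1.3373 - 9.953*I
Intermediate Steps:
h = -189489 (h = -151340 - 38149 = -189489)
f(O) = -6 + 92*√O
247528/h + 19142/f(-437) = 247528/(-189489) + 19142/(-6 + 92*√(-437)) = 247528*(-1/189489) + 19142/(-6 + 92*(I*√437)) = -247528/189489 + 19142/(-6 + 92*I*√437)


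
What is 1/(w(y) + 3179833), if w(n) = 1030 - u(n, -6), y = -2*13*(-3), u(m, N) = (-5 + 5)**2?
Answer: 1/3180863 ≈ 3.1438e-7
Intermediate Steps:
u(m, N) = 0 (u(m, N) = 0**2 = 0)
y = 78 (y = -26*(-3) = 78)
w(n) = 1030 (w(n) = 1030 - 1*0 = 1030 + 0 = 1030)
1/(w(y) + 3179833) = 1/(1030 + 3179833) = 1/3180863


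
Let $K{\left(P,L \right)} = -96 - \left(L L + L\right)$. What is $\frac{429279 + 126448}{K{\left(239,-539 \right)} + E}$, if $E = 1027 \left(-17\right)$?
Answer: $- \frac{555727}{307537} \approx -1.807$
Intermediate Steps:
$E = -17459$
$K{\left(P,L \right)} = -96 - L - L^{2}$ ($K{\left(P,L \right)} = -96 - \left(L^{2} + L\right) = -96 - \left(L + L^{2}\right) = -96 - L - L^{2}$)
$\frac{429279 + 126448}{K{\left(239,-539 \right)} + E} = \frac{429279 + 126448}{\left(-96 - -539 - \left(-539\right)^{2}\right) - 17459} = \frac{555727}{\left(-96 + 539 - 290521\right) - 17459} = \frac{555727}{-290078 - 17459} = \frac{555727}{-307537} = 555727 \left(- \frac{1}{307537}\right) = - \frac{555727}{307537}$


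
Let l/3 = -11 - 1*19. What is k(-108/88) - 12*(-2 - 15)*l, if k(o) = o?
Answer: -403947/22 ≈ -18361.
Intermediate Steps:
l = -90 (l = 3*(-11 - 1*19) = 3*(-11 - 19) = 3*(-30) = -90)
k(-108/88) - 12*(-2 - 15)*l = -108/88 - 12*(-2 - 15)*(-90) = -108*1/88 - 12*(-17)*(-90) = -27/22 - (-204)*(-90) = -27/22 - 1*18360 = -27/22 - 18360 = -403947/22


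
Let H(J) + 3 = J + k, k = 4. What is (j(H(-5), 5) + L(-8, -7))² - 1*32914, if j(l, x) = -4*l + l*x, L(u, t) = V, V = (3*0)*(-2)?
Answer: -32898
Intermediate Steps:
V = 0 (V = 0*(-2) = 0)
L(u, t) = 0
H(J) = 1 + J (H(J) = -3 + (J + 4) = -3 + (4 + J) = 1 + J)
(j(H(-5), 5) + L(-8, -7))² - 1*32914 = ((1 - 5)*(-4 + 5) + 0)² - 1*32914 = (-4*1 + 0)² - 32914 = (-4 + 0)² - 32914 = (-4)² - 32914 = 16 - 32914 = -32898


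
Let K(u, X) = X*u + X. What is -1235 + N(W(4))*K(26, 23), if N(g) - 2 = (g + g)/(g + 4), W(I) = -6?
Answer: 3733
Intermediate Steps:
K(u, X) = X + X*u
N(g) = 2 + 2*g/(4 + g) (N(g) = 2 + (g + g)/(g + 4) = 2 + (2*g)/(4 + g) = 2 + 2*g/(4 + g))
-1235 + N(W(4))*K(26, 23) = -1235 + (4*(2 - 6)/(4 - 6))*(23*(1 + 26)) = -1235 + (4*(-4)/(-2))*(23*27) = -1235 + (4*(-½)*(-4))*621 = -1235 + 8*621 = -1235 + 4968 = 3733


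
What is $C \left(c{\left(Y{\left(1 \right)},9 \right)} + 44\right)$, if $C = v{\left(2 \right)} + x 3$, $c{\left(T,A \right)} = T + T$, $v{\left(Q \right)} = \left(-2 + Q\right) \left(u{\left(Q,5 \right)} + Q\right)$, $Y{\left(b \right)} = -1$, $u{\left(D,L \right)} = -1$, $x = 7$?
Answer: $882$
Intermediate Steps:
$v{\left(Q \right)} = \left(-1 + Q\right) \left(-2 + Q\right)$ ($v{\left(Q \right)} = \left(-2 + Q\right) \left(-1 + Q\right) = \left(-1 + Q\right) \left(-2 + Q\right)$)
$c{\left(T,A \right)} = 2 T$
$C = 21$ ($C = \left(2 + 2^{2} - 6\right) + 7 \cdot 3 = \left(2 + 4 - 6\right) + 21 = 0 + 21 = 21$)
$C \left(c{\left(Y{\left(1 \right)},9 \right)} + 44\right) = 21 \left(2 \left(-1\right) + 44\right) = 21 \left(-2 + 44\right) = 21 \cdot 42 = 882$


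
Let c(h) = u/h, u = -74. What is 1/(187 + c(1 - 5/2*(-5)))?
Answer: 27/4901 ≈ 0.0055091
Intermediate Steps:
c(h) = -74/h
1/(187 + c(1 - 5/2*(-5))) = 1/(187 - 74/(1 - 5/2*(-5))) = 1/(187 - 74/(1 + 25/2)) = 1/(187 - 74/27/2) = 1/(187 - 74*2/27) = 1/(187 - 148/27) = 1/(4901/27) = 27/4901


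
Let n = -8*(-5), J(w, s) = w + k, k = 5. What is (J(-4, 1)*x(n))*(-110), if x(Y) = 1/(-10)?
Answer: 11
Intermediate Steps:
J(w, s) = 5 + w (J(w, s) = w + 5 = 5 + w)
n = 40
x(Y) = -⅒
(J(-4, 1)*x(n))*(-110) = ((5 - 4)*(-⅒))*(-110) = (1*(-⅒))*(-110) = -⅒*(-110) = 11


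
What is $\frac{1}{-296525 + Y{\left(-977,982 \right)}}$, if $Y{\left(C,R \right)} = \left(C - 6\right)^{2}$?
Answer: $\frac{1}{669764} \approx 1.4931 \cdot 10^{-6}$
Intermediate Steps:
$Y{\left(C,R \right)} = \left(-6 + C\right)^{2}$
$\frac{1}{-296525 + Y{\left(-977,982 \right)}} = \frac{1}{-296525 + \left(-6 - 977\right)^{2}} = \frac{1}{-296525 + \left(-983\right)^{2}} = \frac{1}{-296525 + 966289} = \frac{1}{669764}$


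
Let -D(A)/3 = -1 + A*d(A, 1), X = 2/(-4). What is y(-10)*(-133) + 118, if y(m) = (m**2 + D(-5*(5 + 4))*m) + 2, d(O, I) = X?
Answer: -99233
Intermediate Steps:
X = -1/2 (X = 2*(-1/4) = -1/2 ≈ -0.50000)
d(O, I) = -1/2
D(A) = 3 + 3*A/2 (D(A) = -3*(-1 + A*(-1/2)) = -3*(-1 - A/2) = 3 + 3*A/2)
y(m) = 2 + m**2 - 129*m/2 (y(m) = (m**2 + (3 + 3*(-5*(5 + 4))/2)*m) + 2 = (m**2 + (3 + 3*(-5*9)/2)*m) + 2 = (m**2 + (3 + (3/2)*(-45))*m) + 2 = (m**2 + (3 - 135/2)*m) + 2 = (m**2 - 129*m/2) + 2 = 2 + m**2 - 129*m/2)
y(-10)*(-133) + 118 = (2 + (-10)**2 - 129/2*(-10))*(-133) + 118 = (2 + 100 + 645)*(-133) + 118 = 747*(-133) + 118 = -99351 + 118 = -99233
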